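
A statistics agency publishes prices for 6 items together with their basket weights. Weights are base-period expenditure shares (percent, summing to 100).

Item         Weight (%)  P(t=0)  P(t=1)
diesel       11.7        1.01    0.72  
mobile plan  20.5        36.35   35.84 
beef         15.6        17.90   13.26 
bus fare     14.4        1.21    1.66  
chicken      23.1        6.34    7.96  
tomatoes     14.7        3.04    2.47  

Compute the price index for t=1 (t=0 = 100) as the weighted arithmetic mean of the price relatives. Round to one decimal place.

100.8

diesel: 11.7 × (0.72/1.01) = 11.7 × 0.712871 = 8.3406
mobile plan: 20.5 × (35.84/36.35) = 20.5 × 0.985970 = 20.2124
beef: 15.6 × (13.26/17.90) = 15.6 × 0.740782 = 11.5562
bus fare: 14.4 × (1.66/1.21) = 14.4 × 1.371901 = 19.7554
chicken: 23.1 × (7.96/6.34) = 23.1 × 1.255521 = 29.0025
tomatoes: 14.7 × (2.47/3.04) = 14.7 × 0.812500 = 11.9437
Index = Σ wᵢ·(p₁ᵢ/p₀ᵢ) = 8.3406 + 20.2124 + 11.5562 + 19.7554 + 29.0025 + 11.9437 = 100.8108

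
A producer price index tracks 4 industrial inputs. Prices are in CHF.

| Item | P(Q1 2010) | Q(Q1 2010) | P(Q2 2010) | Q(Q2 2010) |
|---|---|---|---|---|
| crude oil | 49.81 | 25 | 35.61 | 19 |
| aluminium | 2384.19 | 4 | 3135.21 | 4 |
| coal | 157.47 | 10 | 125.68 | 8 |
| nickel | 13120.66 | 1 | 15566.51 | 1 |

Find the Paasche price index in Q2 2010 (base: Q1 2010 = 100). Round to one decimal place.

119.8

Paasche price index uses current-period quantities as weights.
ΣP(Q2 2010)·Q(Q2 2010) = 35.61×19 + 3135.21×4 + 125.68×8 + 15566.51×1 = 676.59 + 12540.84 + 1005.44 + 15566.51 = 29789.38
ΣP(Q1 2010)·Q(Q2 2010) = 49.81×19 + 2384.19×4 + 157.47×8 + 13120.66×1 = 946.39 + 9536.76 + 1259.76 + 13120.66 = 24863.57
Index = 29789.38 / 24863.57 × 100 = 119.8114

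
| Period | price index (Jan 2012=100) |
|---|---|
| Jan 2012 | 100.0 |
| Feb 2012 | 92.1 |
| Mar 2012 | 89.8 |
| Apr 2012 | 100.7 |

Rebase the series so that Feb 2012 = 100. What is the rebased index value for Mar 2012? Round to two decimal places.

97.50

Rebased(Mar 2012) = 89.8 / 92.1 × 100 = 97.5027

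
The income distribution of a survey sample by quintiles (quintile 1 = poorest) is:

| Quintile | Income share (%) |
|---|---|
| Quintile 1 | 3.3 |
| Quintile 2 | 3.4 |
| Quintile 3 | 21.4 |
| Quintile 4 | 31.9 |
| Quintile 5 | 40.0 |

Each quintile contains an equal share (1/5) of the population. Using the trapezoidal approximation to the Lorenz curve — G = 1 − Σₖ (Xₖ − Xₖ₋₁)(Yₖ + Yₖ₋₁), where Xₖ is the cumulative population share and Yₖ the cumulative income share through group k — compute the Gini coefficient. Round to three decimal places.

0.408

Cumulative income shares Yₖ: 0.0330, 0.0670, 0.2810, 0.6000, 1.0000
Σ (Xₖ−Xₖ₋₁)(Yₖ+Yₖ₋₁) = (1/5)(0.0330+0.0000) + (1/5)(0.0670+0.0330) + (1/5)(0.2810+0.0670) + (1/5)(0.6000+0.2810) + (1/5)(1.0000+0.6000)
  = 0.0066 + 0.0200 + 0.0696 + 0.1762 + 0.3200 = 0.5924
G = 1 − 0.5924 = 0.4076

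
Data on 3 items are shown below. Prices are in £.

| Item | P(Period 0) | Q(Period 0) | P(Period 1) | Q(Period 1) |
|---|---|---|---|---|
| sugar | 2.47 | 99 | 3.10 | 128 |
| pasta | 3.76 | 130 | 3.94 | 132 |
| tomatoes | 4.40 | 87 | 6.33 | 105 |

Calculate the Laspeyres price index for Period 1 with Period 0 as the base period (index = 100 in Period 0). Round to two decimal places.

122.73

Laspeyres price index uses base-period quantities as weights.
ΣP(Period 1)·Q(Period 0) = 3.10×99 + 3.94×130 + 6.33×87 = 306.9 + 512.2 + 550.71 = 1369.81
ΣP(Period 0)·Q(Period 0) = 2.47×99 + 3.76×130 + 4.40×87 = 244.53 + 488.8 + 382.8 = 1116.13
Index = 1369.81 / 1116.13 × 100 = 122.7285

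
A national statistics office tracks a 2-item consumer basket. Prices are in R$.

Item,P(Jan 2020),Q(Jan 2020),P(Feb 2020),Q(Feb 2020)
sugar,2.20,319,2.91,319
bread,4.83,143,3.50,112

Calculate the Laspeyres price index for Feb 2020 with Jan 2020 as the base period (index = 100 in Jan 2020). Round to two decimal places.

Laspeyres price index uses base-period quantities as weights.
ΣP(Feb 2020)·Q(Jan 2020) = 2.91×319 + 3.50×143 = 928.29 + 500.5 = 1428.79
ΣP(Jan 2020)·Q(Jan 2020) = 2.20×319 + 4.83×143 = 701.8 + 690.69 = 1392.49
Index = 1428.79 / 1392.49 × 100 = 102.6068

102.61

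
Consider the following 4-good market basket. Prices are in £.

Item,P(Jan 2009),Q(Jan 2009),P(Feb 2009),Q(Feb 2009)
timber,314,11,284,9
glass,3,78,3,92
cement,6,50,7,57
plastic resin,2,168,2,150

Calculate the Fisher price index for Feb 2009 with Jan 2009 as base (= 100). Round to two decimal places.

93.92

Laspeyres component (base-period weights):
ΣP(Feb 2009)Q(Jan 2009) = 284×11 + 3×78 + 7×50 + 2×168 = 3124 + 234 + 350 + 336 = 4044
ΣP(Jan 2009)Q(Jan 2009) = 314×11 + 3×78 + 6×50 + 2×168 = 3454 + 234 + 300 + 336 = 4324
L = 4044 / 4324 × 100 = 93.5245
Paasche component (current-period weights):
ΣP(Feb 2009)Q(Feb 2009) = 284×9 + 3×92 + 7×57 + 2×150 = 2556 + 276 + 399 + 300 = 3531
ΣP(Jan 2009)Q(Feb 2009) = 314×9 + 3×92 + 6×57 + 2×150 = 2826 + 276 + 342 + 300 = 3744
P = 3531 / 3744 × 100 = 94.3109
Fisher = √(L × P) = √(93.5245 × 94.3109) = 93.9169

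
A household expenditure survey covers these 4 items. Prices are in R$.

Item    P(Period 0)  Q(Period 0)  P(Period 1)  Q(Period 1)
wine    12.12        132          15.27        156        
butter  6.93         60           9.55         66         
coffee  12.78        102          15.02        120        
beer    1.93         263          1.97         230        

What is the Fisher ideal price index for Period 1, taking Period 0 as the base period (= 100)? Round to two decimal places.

121.50

Laspeyres component (base-period weights):
ΣP(Period 1)Q(Period 0) = 15.27×132 + 9.55×60 + 15.02×102 + 1.97×263 = 2015.64 + 573 + 1532.04 + 518.11 = 4638.79
ΣP(Period 0)Q(Period 0) = 12.12×132 + 6.93×60 + 12.78×102 + 1.93×263 = 1599.84 + 415.8 + 1303.56 + 507.59 = 3826.79
L = 4638.79 / 3826.79 × 100 = 121.2188
Paasche component (current-period weights):
ΣP(Period 1)Q(Period 1) = 15.27×156 + 9.55×66 + 15.02×120 + 1.97×230 = 2382.12 + 630.3 + 1802.4 + 453.1 = 5267.92
ΣP(Period 0)Q(Period 1) = 12.12×156 + 6.93×66 + 12.78×120 + 1.93×230 = 1890.72 + 457.38 + 1533.6 + 443.9 = 4325.6
P = 5267.92 / 4325.6 × 100 = 121.7847
Fisher = √(L × P) = √(121.2188 × 121.7847) = 121.5014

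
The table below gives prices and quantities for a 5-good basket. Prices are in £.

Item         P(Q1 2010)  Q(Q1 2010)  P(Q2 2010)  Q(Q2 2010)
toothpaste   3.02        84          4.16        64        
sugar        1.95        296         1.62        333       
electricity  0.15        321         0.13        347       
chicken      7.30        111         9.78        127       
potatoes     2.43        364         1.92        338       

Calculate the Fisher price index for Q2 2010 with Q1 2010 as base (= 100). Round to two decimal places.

Laspeyres component (base-period weights):
ΣP(Q2 2010)Q(Q1 2010) = 4.16×84 + 1.62×296 + 0.13×321 + 9.78×111 + 1.92×364 = 349.44 + 479.52 + 41.73 + 1085.58 + 698.88 = 2655.15
ΣP(Q1 2010)Q(Q1 2010) = 3.02×84 + 1.95×296 + 0.15×321 + 7.30×111 + 2.43×364 = 253.68 + 577.2 + 48.15 + 810.3 + 884.52 = 2573.85
L = 2655.15 / 2573.85 × 100 = 103.1587
Paasche component (current-period weights):
ΣP(Q2 2010)Q(Q2 2010) = 4.16×64 + 1.62×333 + 0.13×347 + 9.78×127 + 1.92×338 = 266.24 + 539.46 + 45.11 + 1242.06 + 648.96 = 2741.83
ΣP(Q1 2010)Q(Q2 2010) = 3.02×64 + 1.95×333 + 0.15×347 + 7.30×127 + 2.43×338 = 193.28 + 649.35 + 52.05 + 927.1 + 821.34 = 2643.12
P = 2741.83 / 2643.12 × 100 = 103.7346
Fisher = √(L × P) = √(103.1587 × 103.7346) = 103.4462

103.45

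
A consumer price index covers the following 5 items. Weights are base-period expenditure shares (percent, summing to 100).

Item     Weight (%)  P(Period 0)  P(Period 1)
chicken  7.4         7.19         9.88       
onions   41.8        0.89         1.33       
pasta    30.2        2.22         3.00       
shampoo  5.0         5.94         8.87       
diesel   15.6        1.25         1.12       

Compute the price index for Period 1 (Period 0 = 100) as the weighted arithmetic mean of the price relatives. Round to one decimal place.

134.9

chicken: 7.4 × (9.88/7.19) = 7.4 × 1.374131 = 10.1686
onions: 41.8 × (1.33/0.89) = 41.8 × 1.494382 = 62.4652
pasta: 30.2 × (3.00/2.22) = 30.2 × 1.351351 = 40.8108
shampoo: 5.0 × (8.87/5.94) = 5.0 × 1.493266 = 7.4663
diesel: 15.6 × (1.12/1.25) = 15.6 × 0.896000 = 13.9776
Index = Σ wᵢ·(p₁ᵢ/p₀ᵢ) = 10.1686 + 62.4652 + 40.8108 + 7.4663 + 13.9776 = 134.8885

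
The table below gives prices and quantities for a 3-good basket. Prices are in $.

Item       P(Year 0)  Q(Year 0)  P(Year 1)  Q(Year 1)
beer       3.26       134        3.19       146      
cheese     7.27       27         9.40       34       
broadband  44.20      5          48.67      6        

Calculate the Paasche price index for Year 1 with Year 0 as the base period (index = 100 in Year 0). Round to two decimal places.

Paasche price index uses current-period quantities as weights.
ΣP(Year 1)·Q(Year 1) = 3.19×146 + 9.40×34 + 48.67×6 = 465.74 + 319.6 + 292.02 = 1077.36
ΣP(Year 0)·Q(Year 1) = 3.26×146 + 7.27×34 + 44.20×6 = 475.96 + 247.18 + 265.2 = 988.34
Index = 1077.36 / 988.34 × 100 = 109.0070

109.01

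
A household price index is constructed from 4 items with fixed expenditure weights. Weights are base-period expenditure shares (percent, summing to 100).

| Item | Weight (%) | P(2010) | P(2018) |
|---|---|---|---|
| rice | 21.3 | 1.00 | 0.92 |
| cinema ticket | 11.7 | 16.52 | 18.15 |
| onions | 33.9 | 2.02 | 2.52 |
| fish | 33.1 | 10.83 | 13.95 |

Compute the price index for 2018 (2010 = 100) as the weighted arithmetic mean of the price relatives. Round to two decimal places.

rice: 21.3 × (0.92/1.00) = 21.3 × 0.920000 = 19.5960
cinema ticket: 11.7 × (18.15/16.52) = 11.7 × 1.098668 = 12.8544
onions: 33.9 × (2.52/2.02) = 33.9 × 1.247525 = 42.2911
fish: 33.1 × (13.95/10.83) = 33.1 × 1.288089 = 42.6357
Index = Σ wᵢ·(p₁ᵢ/p₀ᵢ) = 19.5960 + 12.8544 + 42.2911 + 42.6357 = 117.3772

117.38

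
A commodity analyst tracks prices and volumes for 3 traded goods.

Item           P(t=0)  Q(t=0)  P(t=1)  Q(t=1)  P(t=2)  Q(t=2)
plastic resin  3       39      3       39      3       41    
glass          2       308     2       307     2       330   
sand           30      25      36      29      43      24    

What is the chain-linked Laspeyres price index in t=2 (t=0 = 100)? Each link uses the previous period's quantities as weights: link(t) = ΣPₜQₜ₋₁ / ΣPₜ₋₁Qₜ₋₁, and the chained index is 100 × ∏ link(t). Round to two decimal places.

122.71

Link t=0→t=1:
ΣP(t=1)Q(t=0) = 3×39 + 2×308 + 36×25 = 117 + 616 + 900 = 1633
ΣP(t=0)Q(t=0) = 3×39 + 2×308 + 30×25 = 117 + 616 + 750 = 1483
link = 1633/1483 = 1.101146
Link t=1→t=2:
ΣP(t=2)Q(t=1) = 3×39 + 2×307 + 43×29 = 117 + 614 + 1247 = 1978
ΣP(t=1)Q(t=1) = 3×39 + 2×307 + 36×29 = 117 + 614 + 1044 = 1775
link = 1978/1775 = 1.114366
Chained index = 100 × 1.101146 × 1.114366 = 122.7080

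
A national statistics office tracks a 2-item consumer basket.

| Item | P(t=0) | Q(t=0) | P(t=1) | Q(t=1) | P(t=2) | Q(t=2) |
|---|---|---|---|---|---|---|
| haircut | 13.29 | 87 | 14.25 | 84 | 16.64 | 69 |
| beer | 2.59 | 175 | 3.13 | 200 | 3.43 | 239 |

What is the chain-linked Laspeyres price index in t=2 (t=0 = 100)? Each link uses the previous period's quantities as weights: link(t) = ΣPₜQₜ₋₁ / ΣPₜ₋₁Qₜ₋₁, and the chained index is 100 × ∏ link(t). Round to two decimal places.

126.95

Link t=0→t=1:
ΣP(t=1)Q(t=0) = 14.25×87 + 3.13×175 = 1239.75 + 547.75 = 1787.5
ΣP(t=0)Q(t=0) = 13.29×87 + 2.59×175 = 1156.23 + 453.25 = 1609.48
link = 1787.5/1609.48 = 1.110607
Link t=1→t=2:
ΣP(t=2)Q(t=1) = 16.64×84 + 3.43×200 = 1397.76 + 686 = 2083.76
ΣP(t=1)Q(t=1) = 14.25×84 + 3.13×200 = 1197 + 626 = 1823
link = 2083.76/1823 = 1.143039
Chained index = 100 × 1.110607 × 1.143039 = 126.9467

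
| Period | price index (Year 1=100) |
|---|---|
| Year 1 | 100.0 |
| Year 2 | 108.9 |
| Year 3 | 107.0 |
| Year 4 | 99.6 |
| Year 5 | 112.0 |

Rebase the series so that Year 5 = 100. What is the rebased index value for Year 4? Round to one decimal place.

Rebased(Year 4) = 99.6 / 112.0 × 100 = 88.9286

88.9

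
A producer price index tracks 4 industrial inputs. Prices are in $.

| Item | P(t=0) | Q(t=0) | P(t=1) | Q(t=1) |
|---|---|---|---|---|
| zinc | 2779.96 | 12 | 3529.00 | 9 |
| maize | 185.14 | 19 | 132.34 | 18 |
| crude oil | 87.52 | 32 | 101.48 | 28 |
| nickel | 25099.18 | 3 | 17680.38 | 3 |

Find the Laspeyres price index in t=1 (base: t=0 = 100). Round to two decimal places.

87.98

Laspeyres price index uses base-period quantities as weights.
ΣP(t=1)·Q(t=0) = 3529.00×12 + 132.34×19 + 101.48×32 + 17680.38×3 = 42348 + 2514.46 + 3247.36 + 53041.14 = 101150.96
ΣP(t=0)·Q(t=0) = 2779.96×12 + 185.14×19 + 87.52×32 + 25099.18×3 = 33359.52 + 3517.66 + 2800.64 + 75297.54 = 114975.36
Index = 101150.96 / 114975.36 × 100 = 87.9762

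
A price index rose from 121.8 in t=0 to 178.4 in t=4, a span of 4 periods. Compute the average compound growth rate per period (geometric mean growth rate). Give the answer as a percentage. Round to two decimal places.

10.01%

Growth factor = (178.4/121.8)^(1/4) = (1.464696)^(1/4) = 1.100112
Growth rate = 1.100112 − 1 = 0.100112 = 10.0112%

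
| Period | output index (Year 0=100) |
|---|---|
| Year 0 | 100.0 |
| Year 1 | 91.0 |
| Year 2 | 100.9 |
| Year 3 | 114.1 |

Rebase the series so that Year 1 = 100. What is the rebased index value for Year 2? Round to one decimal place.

110.9

Rebased(Year 2) = 100.9 / 91.0 × 100 = 110.8791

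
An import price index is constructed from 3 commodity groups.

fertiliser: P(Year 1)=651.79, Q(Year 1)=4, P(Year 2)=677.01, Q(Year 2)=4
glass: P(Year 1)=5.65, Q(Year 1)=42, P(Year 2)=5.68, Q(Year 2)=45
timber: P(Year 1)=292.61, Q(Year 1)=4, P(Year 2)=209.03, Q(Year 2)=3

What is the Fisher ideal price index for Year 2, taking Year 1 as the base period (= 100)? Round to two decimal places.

95.12

Laspeyres component (base-period weights):
ΣP(Year 2)Q(Year 1) = 677.01×4 + 5.68×42 + 209.03×4 = 2708.04 + 238.56 + 836.12 = 3782.72
ΣP(Year 1)Q(Year 1) = 651.79×4 + 5.65×42 + 292.61×4 = 2607.16 + 237.3 + 1170.44 = 4014.9
L = 3782.72 / 4014.9 × 100 = 94.2170
Paasche component (current-period weights):
ΣP(Year 2)Q(Year 2) = 677.01×4 + 5.68×45 + 209.03×3 = 2708.04 + 255.6 + 627.09 = 3590.73
ΣP(Year 1)Q(Year 2) = 651.79×4 + 5.65×45 + 292.61×3 = 2607.16 + 254.25 + 877.83 = 3739.24
P = 3590.73 / 3739.24 × 100 = 96.0283
Fisher = √(L × P) = √(94.2170 × 96.0283) = 95.1184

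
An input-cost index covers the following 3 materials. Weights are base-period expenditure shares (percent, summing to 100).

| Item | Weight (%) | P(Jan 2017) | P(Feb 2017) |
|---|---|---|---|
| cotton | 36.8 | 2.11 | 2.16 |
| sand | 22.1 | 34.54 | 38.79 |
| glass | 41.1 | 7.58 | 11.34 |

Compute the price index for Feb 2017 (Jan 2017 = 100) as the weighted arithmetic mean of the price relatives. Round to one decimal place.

cotton: 36.8 × (2.16/2.11) = 36.8 × 1.023697 = 37.6720
sand: 22.1 × (38.79/34.54) = 22.1 × 1.123046 = 24.8193
glass: 41.1 × (11.34/7.58) = 41.1 × 1.496042 = 61.4873
Index = Σ wᵢ·(p₁ᵢ/p₀ᵢ) = 37.6720 + 24.8193 + 61.4873 = 123.9787

124.0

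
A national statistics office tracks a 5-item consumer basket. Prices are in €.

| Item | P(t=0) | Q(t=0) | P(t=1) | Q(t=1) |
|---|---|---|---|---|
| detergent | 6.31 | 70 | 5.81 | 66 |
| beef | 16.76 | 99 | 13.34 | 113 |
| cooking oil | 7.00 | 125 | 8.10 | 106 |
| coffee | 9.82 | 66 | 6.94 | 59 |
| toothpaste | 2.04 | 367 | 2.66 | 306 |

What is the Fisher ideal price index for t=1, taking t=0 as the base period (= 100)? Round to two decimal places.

Laspeyres component (base-period weights):
ΣP(t=1)Q(t=0) = 5.81×70 + 13.34×99 + 8.10×125 + 6.94×66 + 2.66×367 = 406.7 + 1320.66 + 1012.5 + 458.04 + 976.22 = 4174.12
ΣP(t=0)Q(t=0) = 6.31×70 + 16.76×99 + 7.00×125 + 9.82×66 + 2.04×367 = 441.7 + 1659.24 + 875 + 648.12 + 748.68 = 4372.74
L = 4174.12 / 4372.74 × 100 = 95.4578
Paasche component (current-period weights):
ΣP(t=1)Q(t=1) = 5.81×66 + 13.34×113 + 8.10×106 + 6.94×59 + 2.66×306 = 383.46 + 1507.42 + 858.6 + 409.46 + 813.96 = 3972.9
ΣP(t=0)Q(t=1) = 6.31×66 + 16.76×113 + 7.00×106 + 9.82×59 + 2.04×306 = 416.46 + 1893.88 + 742 + 579.38 + 624.24 = 4255.96
P = 3972.9 / 4255.96 × 100 = 93.3491
Fisher = √(L × P) = √(95.4578 × 93.3491) = 94.3975

94.40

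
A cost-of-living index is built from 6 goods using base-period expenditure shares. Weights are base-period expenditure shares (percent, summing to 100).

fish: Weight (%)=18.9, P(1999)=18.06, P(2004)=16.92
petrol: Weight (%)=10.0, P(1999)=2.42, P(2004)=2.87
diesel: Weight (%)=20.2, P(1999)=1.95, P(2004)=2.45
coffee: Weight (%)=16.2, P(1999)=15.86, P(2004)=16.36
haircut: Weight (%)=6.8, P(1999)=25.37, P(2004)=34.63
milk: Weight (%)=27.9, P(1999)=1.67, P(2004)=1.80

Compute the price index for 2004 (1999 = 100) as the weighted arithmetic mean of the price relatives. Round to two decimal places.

fish: 18.9 × (16.92/18.06) = 18.9 × 0.936877 = 17.7070
petrol: 10.0 × (2.87/2.42) = 10.0 × 1.185950 = 11.8595
diesel: 20.2 × (2.45/1.95) = 20.2 × 1.256410 = 25.3795
coffee: 16.2 × (16.36/15.86) = 16.2 × 1.031526 = 16.7107
haircut: 6.8 × (34.63/25.37) = 6.8 × 1.364998 = 9.2820
milk: 27.9 × (1.80/1.67) = 27.9 × 1.077844 = 30.0719
Index = Σ wᵢ·(p₁ᵢ/p₀ᵢ) = 17.7070 + 11.8595 + 25.3795 + 16.7107 + 9.2820 + 30.0719 = 111.0105

111.01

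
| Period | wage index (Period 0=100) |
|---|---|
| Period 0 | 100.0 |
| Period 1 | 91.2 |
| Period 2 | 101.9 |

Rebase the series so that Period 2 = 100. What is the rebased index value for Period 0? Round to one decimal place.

Rebased(Period 0) = 100.0 / 101.9 × 100 = 98.1354

98.1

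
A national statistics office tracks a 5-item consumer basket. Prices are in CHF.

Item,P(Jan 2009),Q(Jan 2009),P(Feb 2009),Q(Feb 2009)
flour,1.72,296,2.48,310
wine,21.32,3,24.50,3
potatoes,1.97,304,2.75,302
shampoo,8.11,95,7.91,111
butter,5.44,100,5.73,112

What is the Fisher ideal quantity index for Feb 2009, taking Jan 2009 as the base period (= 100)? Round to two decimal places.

Laspeyres component (base-period weights):
ΣP(Jan 2009)Q(Feb 2009) = 1.72×310 + 21.32×3 + 1.97×302 + 8.11×111 + 5.44×112 = 533.2 + 63.96 + 594.94 + 900.21 + 609.28 = 2701.59
ΣP(Jan 2009)Q(Jan 2009) = 1.72×296 + 21.32×3 + 1.97×304 + 8.11×95 + 5.44×100 = 509.12 + 63.96 + 598.88 + 770.45 + 544 = 2486.41
L = 2701.59 / 2486.41 × 100 = 108.6542
Paasche component (current-period weights):
ΣP(Feb 2009)Q(Feb 2009) = 2.48×310 + 24.50×3 + 2.75×302 + 7.91×111 + 5.73×112 = 768.8 + 73.5 + 830.5 + 878.01 + 641.76 = 3192.57
ΣP(Feb 2009)Q(Jan 2009) = 2.48×296 + 24.50×3 + 2.75×304 + 7.91×95 + 5.73×100 = 734.08 + 73.5 + 836 + 751.45 + 573 = 2968.03
P = 3192.57 / 2968.03 × 100 = 107.5653
Fisher = √(L × P) = √(108.6542 × 107.5653) = 108.1084

108.11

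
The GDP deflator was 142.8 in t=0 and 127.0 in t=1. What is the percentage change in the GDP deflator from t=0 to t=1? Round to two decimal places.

-11.06%

Change = (127.0 − 142.8) / 142.8 × 100
       = -15.8 / 142.8 × 100 = -11.0644%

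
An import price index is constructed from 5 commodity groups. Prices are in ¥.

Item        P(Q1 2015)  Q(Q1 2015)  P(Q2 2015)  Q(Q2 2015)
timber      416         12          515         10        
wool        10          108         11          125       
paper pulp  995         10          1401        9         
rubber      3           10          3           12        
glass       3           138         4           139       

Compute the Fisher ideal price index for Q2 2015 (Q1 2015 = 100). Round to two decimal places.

Laspeyres component (base-period weights):
ΣP(Q2 2015)Q(Q1 2015) = 515×12 + 11×108 + 1401×10 + 3×10 + 4×138 = 6180 + 1188 + 14010 + 30 + 552 = 21960
ΣP(Q1 2015)Q(Q1 2015) = 416×12 + 10×108 + 995×10 + 3×10 + 3×138 = 4992 + 1080 + 9950 + 30 + 414 = 16466
L = 21960 / 16466 × 100 = 133.3657
Paasche component (current-period weights):
ΣP(Q2 2015)Q(Q2 2015) = 515×10 + 11×125 + 1401×9 + 3×12 + 4×139 = 5150 + 1375 + 12609 + 36 + 556 = 19726
ΣP(Q1 2015)Q(Q2 2015) = 416×10 + 10×125 + 995×9 + 3×12 + 3×139 = 4160 + 1250 + 8955 + 36 + 417 = 14818
P = 19726 / 14818 × 100 = 133.1219
Fisher = √(L × P) = √(133.3657 × 133.1219) = 133.2437

133.24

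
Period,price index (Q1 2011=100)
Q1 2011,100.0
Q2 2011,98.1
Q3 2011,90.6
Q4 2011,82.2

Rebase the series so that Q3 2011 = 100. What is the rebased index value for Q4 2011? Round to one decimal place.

Rebased(Q4 2011) = 82.2 / 90.6 × 100 = 90.7285

90.7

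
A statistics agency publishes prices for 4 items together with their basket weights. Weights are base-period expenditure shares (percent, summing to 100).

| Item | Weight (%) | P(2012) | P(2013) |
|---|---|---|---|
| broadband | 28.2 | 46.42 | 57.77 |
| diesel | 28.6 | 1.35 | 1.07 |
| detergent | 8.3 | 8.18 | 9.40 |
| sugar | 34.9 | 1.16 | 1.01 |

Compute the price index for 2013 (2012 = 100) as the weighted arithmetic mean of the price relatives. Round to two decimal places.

97.69

broadband: 28.2 × (57.77/46.42) = 28.2 × 1.244507 = 35.0951
diesel: 28.6 × (1.07/1.35) = 28.6 × 0.792593 = 22.6681
detergent: 8.3 × (9.40/8.18) = 8.3 × 1.149144 = 9.5379
sugar: 34.9 × (1.01/1.16) = 34.9 × 0.870690 = 30.3871
Index = Σ wᵢ·(p₁ᵢ/p₀ᵢ) = 35.0951 + 22.6681 + 9.5379 + 30.3871 = 97.6882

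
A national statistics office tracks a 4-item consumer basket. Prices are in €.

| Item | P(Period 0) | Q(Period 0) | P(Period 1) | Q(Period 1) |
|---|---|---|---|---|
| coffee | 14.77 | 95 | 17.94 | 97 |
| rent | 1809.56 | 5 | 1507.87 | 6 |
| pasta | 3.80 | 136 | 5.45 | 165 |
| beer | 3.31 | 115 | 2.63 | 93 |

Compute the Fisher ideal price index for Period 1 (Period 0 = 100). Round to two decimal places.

Laspeyres component (base-period weights):
ΣP(Period 1)Q(Period 0) = 17.94×95 + 1507.87×5 + 5.45×136 + 2.63×115 = 1704.3 + 7539.35 + 741.2 + 302.45 = 10287.3
ΣP(Period 0)Q(Period 0) = 14.77×95 + 1809.56×5 + 3.80×136 + 3.31×115 = 1403.15 + 9047.8 + 516.8 + 380.65 = 11348.4
L = 10287.3 / 11348.4 × 100 = 90.6498
Paasche component (current-period weights):
ΣP(Period 1)Q(Period 1) = 17.94×97 + 1507.87×6 + 5.45×165 + 2.63×93 = 1740.18 + 9047.22 + 899.25 + 244.59 = 11931.24
ΣP(Period 0)Q(Period 1) = 14.77×97 + 1809.56×6 + 3.80×165 + 3.31×93 = 1432.69 + 10857.36 + 627 + 307.83 = 13224.88
P = 11931.24 / 13224.88 × 100 = 90.2181
Fisher = √(L × P) = √(90.6498 × 90.2181) = 90.4337

90.43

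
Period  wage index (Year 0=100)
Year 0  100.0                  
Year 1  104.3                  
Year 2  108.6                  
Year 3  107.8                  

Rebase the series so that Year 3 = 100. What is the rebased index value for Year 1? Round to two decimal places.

Rebased(Year 1) = 104.3 / 107.8 × 100 = 96.7532

96.75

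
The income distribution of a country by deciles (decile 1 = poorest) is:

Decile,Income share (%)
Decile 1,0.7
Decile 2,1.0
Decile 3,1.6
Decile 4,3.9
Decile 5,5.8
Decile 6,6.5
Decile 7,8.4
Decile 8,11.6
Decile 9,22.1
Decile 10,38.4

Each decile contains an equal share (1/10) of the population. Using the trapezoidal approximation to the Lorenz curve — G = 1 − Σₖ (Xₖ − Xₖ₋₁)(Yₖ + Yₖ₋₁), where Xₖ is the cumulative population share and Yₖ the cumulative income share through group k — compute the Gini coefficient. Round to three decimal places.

Cumulative income shares Yₖ: 0.0070, 0.0170, 0.0330, 0.0720, 0.1300, 0.1950, 0.2790, 0.3950, 0.6160, 1.0000
Σ (Xₖ−Xₖ₋₁)(Yₖ+Yₖ₋₁) = (1/10)(0.0070+0.0000) + (1/10)(0.0170+0.0070) + (1/10)(0.0330+0.0170) + (1/10)(0.0720+0.0330) + (1/10)(0.1300+0.0720) + (1/10)(0.1950+0.1300) + (1/10)(0.2790+0.1950) + (1/10)(0.3950+0.2790) + (1/10)(0.6160+0.3950) + (1/10)(1.0000+0.6160)
  = 0.0007 + 0.0024 + 0.0050 + 0.0105 + 0.0202 + 0.0325 + 0.0474 + 0.0674 + 0.1011 + 0.1616 = 0.4488
G = 1 − 0.4488 = 0.5512

0.551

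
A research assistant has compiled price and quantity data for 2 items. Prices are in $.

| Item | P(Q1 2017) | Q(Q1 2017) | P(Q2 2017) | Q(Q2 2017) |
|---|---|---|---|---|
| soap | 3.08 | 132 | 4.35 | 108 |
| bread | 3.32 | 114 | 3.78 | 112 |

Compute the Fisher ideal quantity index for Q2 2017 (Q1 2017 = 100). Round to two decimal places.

Laspeyres component (base-period weights):
ΣP(Q1 2017)Q(Q2 2017) = 3.08×108 + 3.32×112 = 332.64 + 371.84 = 704.48
ΣP(Q1 2017)Q(Q1 2017) = 3.08×132 + 3.32×114 = 406.56 + 378.48 = 785.04
L = 704.48 / 785.04 × 100 = 89.7381
Paasche component (current-period weights):
ΣP(Q2 2017)Q(Q2 2017) = 4.35×108 + 3.78×112 = 469.8 + 423.36 = 893.16
ΣP(Q2 2017)Q(Q1 2017) = 4.35×132 + 3.78×114 = 574.2 + 430.92 = 1005.12
P = 893.16 / 1005.12 × 100 = 88.8610
Fisher = √(L × P) = √(89.7381 × 88.8610) = 89.2985

89.30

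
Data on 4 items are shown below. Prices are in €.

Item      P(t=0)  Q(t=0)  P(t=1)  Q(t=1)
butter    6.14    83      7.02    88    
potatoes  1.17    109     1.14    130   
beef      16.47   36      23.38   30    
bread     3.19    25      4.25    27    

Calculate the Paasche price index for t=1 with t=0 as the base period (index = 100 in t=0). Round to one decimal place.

124.3

Paasche price index uses current-period quantities as weights.
ΣP(t=1)·Q(t=1) = 7.02×88 + 1.14×130 + 23.38×30 + 4.25×27 = 617.76 + 148.2 + 701.4 + 114.75 = 1582.11
ΣP(t=0)·Q(t=1) = 6.14×88 + 1.17×130 + 16.47×30 + 3.19×27 = 540.32 + 152.1 + 494.1 + 86.13 = 1272.65
Index = 1582.11 / 1272.65 × 100 = 124.3162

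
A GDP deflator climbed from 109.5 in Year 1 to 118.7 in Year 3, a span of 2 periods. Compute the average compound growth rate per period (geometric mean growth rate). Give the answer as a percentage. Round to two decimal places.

4.12%

Growth factor = (118.7/109.5)^(1/2) = (1.084018)^(1/2) = 1.041162
Growth rate = 1.041162 − 1 = 0.041162 = 4.1162%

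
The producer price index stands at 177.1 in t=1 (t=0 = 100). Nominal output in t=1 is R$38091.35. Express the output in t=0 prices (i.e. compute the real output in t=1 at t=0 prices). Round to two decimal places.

Real = Nominal ÷ (Index/100) = 38091.35 ÷ (177.1/100)
     = 38091.35 ÷ 1.771 = 21508.3851

21508.39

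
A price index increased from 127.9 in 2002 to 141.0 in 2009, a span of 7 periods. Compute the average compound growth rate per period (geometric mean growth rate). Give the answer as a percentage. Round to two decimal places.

Growth factor = (141.0/127.9)^(1/7) = (1.102424)^(1/7) = 1.014028
Growth rate = 1.014028 − 1 = 0.014028 = 1.4028%

1.40%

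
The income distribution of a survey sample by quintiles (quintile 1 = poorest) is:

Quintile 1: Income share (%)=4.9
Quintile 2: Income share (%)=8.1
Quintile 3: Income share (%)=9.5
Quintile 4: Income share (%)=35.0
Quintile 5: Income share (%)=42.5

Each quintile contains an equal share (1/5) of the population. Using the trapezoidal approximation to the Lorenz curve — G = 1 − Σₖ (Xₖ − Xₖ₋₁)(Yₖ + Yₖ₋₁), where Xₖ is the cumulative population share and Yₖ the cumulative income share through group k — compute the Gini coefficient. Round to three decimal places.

Cumulative income shares Yₖ: 0.0490, 0.1300, 0.2250, 0.5750, 1.0000
Σ (Xₖ−Xₖ₋₁)(Yₖ+Yₖ₋₁) = (1/5)(0.0490+0.0000) + (1/5)(0.1300+0.0490) + (1/5)(0.2250+0.1300) + (1/5)(0.5750+0.2250) + (1/5)(1.0000+0.5750)
  = 0.0098 + 0.0358 + 0.0710 + 0.1600 + 0.3150 = 0.5916
G = 1 − 0.5916 = 0.4084

0.408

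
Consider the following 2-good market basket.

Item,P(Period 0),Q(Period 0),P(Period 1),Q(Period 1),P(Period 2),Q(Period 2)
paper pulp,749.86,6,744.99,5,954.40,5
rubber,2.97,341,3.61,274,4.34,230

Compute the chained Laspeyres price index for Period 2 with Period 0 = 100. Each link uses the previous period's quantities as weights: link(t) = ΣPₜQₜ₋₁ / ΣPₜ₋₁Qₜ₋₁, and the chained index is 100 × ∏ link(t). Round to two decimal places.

Link Period 0→Period 1:
ΣP(Period 1)Q(Period 0) = 744.99×6 + 3.61×341 = 4469.94 + 1231.01 = 5700.95
ΣP(Period 0)Q(Period 0) = 749.86×6 + 2.97×341 = 4499.16 + 1012.77 = 5511.93
link = 5700.95/5511.93 = 1.034293
Link Period 1→Period 2:
ΣP(Period 2)Q(Period 1) = 954.40×5 + 4.34×274 = 4772 + 1189.16 = 5961.16
ΣP(Period 1)Q(Period 1) = 744.99×5 + 3.61×274 = 3724.95 + 989.14 = 4714.09
link = 5961.16/4714.09 = 1.264541
Chained index = 100 × 1.034293 × 1.264541 = 130.7906

130.79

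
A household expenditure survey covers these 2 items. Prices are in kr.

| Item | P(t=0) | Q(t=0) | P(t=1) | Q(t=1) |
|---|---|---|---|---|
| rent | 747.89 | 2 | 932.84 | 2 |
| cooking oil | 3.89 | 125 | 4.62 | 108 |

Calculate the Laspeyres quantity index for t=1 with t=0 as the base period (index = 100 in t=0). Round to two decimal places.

Laspeyres quantity index uses base-period prices as weights.
ΣP(t=0)·Q(t=1) = 747.89×2 + 3.89×108 = 1495.78 + 420.12 = 1915.9
ΣP(t=0)·Q(t=0) = 747.89×2 + 3.89×125 = 1495.78 + 486.25 = 1982.03
Index = 1915.9 / 1982.03 × 100 = 96.6635

96.66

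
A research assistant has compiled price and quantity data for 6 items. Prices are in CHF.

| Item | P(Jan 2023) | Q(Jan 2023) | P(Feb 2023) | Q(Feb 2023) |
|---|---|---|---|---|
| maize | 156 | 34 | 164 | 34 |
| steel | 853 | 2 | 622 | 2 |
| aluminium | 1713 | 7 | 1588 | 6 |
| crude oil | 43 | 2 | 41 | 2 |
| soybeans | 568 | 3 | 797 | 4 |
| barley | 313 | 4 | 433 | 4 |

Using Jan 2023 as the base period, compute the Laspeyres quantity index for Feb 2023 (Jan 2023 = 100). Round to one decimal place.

Laspeyres quantity index uses base-period prices as weights.
ΣP(Jan 2023)·Q(Feb 2023) = 156×34 + 853×2 + 1713×6 + 43×2 + 568×4 + 313×4 = 5304 + 1706 + 10278 + 86 + 2272 + 1252 = 20898
ΣP(Jan 2023)·Q(Jan 2023) = 156×34 + 853×2 + 1713×7 + 43×2 + 568×3 + 313×4 = 5304 + 1706 + 11991 + 86 + 1704 + 1252 = 22043
Index = 20898 / 22043 × 100 = 94.8056

94.8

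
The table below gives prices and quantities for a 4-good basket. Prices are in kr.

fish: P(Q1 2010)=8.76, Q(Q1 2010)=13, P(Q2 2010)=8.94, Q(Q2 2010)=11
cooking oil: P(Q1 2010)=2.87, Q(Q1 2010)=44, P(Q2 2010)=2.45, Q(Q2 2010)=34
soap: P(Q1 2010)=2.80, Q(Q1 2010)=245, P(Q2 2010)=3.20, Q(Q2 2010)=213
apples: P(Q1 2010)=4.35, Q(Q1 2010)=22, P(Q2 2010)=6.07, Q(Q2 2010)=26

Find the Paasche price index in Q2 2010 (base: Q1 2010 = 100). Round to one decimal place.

113.0

Paasche price index uses current-period quantities as weights.
ΣP(Q2 2010)·Q(Q2 2010) = 8.94×11 + 2.45×34 + 3.20×213 + 6.07×26 = 98.34 + 83.3 + 681.6 + 157.82 = 1021.06
ΣP(Q1 2010)·Q(Q2 2010) = 8.76×11 + 2.87×34 + 2.80×213 + 4.35×26 = 96.36 + 97.58 + 596.4 + 113.1 = 903.44
Index = 1021.06 / 903.44 × 100 = 113.0191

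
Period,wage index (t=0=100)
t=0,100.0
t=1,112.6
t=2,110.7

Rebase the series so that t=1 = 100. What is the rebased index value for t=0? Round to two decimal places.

Rebased(t=0) = 100.0 / 112.6 × 100 = 88.8099

88.81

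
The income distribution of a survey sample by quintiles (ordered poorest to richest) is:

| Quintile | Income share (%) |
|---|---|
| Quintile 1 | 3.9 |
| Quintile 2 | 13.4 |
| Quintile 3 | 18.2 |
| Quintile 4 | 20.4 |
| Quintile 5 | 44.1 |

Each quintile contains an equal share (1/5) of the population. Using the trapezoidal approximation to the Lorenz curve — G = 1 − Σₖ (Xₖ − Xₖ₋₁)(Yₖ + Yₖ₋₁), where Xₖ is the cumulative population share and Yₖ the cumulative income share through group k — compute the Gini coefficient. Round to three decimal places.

0.350

Cumulative income shares Yₖ: 0.0390, 0.1730, 0.3550, 0.5590, 1.0000
Σ (Xₖ−Xₖ₋₁)(Yₖ+Yₖ₋₁) = (1/5)(0.0390+0.0000) + (1/5)(0.1730+0.0390) + (1/5)(0.3550+0.1730) + (1/5)(0.5590+0.3550) + (1/5)(1.0000+0.5590)
  = 0.0078 + 0.0424 + 0.1056 + 0.1828 + 0.3118 = 0.6504
G = 1 − 0.6504 = 0.3496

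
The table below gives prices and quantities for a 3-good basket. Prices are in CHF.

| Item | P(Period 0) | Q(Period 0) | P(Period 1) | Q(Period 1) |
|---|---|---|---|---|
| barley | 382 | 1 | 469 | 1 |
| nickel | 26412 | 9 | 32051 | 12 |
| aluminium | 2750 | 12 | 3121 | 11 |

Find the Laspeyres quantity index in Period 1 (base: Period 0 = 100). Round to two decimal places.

128.21

Laspeyres quantity index uses base-period prices as weights.
ΣP(Period 0)·Q(Period 1) = 382×1 + 26412×12 + 2750×11 = 382 + 316944 + 30250 = 347576
ΣP(Period 0)·Q(Period 0) = 382×1 + 26412×9 + 2750×12 = 382 + 237708 + 33000 = 271090
Index = 347576 / 271090 × 100 = 128.2142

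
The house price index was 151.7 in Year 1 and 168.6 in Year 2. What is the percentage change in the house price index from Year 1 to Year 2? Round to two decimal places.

11.14%

Change = (168.6 − 151.7) / 151.7 × 100
       = 16.9 / 151.7 × 100 = 11.1404%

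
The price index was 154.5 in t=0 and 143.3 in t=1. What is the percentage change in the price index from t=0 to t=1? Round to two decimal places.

Change = (143.3 − 154.5) / 154.5 × 100
       = -11.2 / 154.5 × 100 = -7.2492%

-7.25%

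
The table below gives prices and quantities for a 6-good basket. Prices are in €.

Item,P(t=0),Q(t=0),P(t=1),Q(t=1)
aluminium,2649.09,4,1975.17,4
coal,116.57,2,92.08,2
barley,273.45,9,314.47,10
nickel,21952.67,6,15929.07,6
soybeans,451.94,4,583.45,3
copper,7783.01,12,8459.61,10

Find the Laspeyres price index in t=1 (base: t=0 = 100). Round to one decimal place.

87.6

Laspeyres price index uses base-period quantities as weights.
ΣP(t=1)·Q(t=0) = 1975.17×4 + 92.08×2 + 314.47×9 + 15929.07×6 + 583.45×4 + 8459.61×12 = 7900.68 + 184.16 + 2830.23 + 95574.42 + 2333.8 + 101515.32 = 210338.61
ΣP(t=0)·Q(t=0) = 2649.09×4 + 116.57×2 + 273.45×9 + 21952.67×6 + 451.94×4 + 7783.01×12 = 10596.36 + 233.14 + 2461.05 + 131716.02 + 1807.76 + 93396.12 = 240210.45
Index = 210338.61 / 240210.45 × 100 = 87.5643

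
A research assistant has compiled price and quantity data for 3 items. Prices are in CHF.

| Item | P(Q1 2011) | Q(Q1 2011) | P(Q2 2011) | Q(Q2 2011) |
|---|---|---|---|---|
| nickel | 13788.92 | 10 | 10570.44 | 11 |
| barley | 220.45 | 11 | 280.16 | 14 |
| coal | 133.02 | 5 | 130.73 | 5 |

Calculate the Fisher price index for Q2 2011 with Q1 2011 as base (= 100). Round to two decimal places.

Laspeyres component (base-period weights):
ΣP(Q2 2011)Q(Q1 2011) = 10570.44×10 + 280.16×11 + 130.73×5 = 105704.4 + 3081.76 + 653.65 = 109439.81
ΣP(Q1 2011)Q(Q1 2011) = 13788.92×10 + 220.45×11 + 133.02×5 = 137889.2 + 2424.95 + 665.1 = 140979.25
L = 109439.81 / 140979.25 × 100 = 77.6283
Paasche component (current-period weights):
ΣP(Q2 2011)Q(Q2 2011) = 10570.44×11 + 280.16×14 + 130.73×5 = 116274.84 + 3922.24 + 653.65 = 120850.73
ΣP(Q1 2011)Q(Q2 2011) = 13788.92×11 + 220.45×14 + 133.02×5 = 151678.12 + 3086.3 + 665.1 = 155429.52
P = 120850.73 / 155429.52 × 100 = 77.7528
Fisher = √(L × P) = √(77.6283 × 77.7528) = 77.6905

77.69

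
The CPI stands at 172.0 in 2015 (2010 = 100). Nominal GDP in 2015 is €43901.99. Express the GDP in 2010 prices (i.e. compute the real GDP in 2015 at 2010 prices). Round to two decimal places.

25524.41

Real = Nominal ÷ (Index/100) = 43901.99 ÷ (172.0/100)
     = 43901.99 ÷ 1.720 = 25524.4128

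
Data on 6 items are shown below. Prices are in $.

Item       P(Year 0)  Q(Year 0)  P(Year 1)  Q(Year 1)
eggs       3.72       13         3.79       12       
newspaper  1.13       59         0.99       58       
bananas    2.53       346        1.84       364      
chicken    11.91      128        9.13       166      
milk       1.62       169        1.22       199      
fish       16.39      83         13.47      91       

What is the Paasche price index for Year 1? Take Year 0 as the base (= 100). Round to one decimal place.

Paasche price index uses current-period quantities as weights.
ΣP(Year 1)·Q(Year 1) = 3.79×12 + 0.99×58 + 1.84×364 + 9.13×166 + 1.22×199 + 13.47×91 = 45.48 + 57.42 + 669.76 + 1515.58 + 242.78 + 1225.77 = 3756.79
ΣP(Year 0)·Q(Year 1) = 3.72×12 + 1.13×58 + 2.53×364 + 11.91×166 + 1.62×199 + 16.39×91 = 44.64 + 65.54 + 920.92 + 1977.06 + 322.38 + 1491.49 = 4822.03
Index = 3756.79 / 4822.03 × 100 = 77.9089

77.9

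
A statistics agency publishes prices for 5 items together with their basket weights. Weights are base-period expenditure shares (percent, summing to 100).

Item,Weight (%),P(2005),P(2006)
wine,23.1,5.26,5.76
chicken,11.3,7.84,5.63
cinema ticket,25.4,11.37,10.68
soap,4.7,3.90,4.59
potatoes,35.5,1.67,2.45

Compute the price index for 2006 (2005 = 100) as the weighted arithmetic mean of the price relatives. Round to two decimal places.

114.88

wine: 23.1 × (5.76/5.26) = 23.1 × 1.095057 = 25.2958
chicken: 11.3 × (5.63/7.84) = 11.3 × 0.718112 = 8.1147
cinema ticket: 25.4 × (10.68/11.37) = 25.4 × 0.939314 = 23.8586
soap: 4.7 × (4.59/3.90) = 4.7 × 1.176923 = 5.5315
potatoes: 35.5 × (2.45/1.67) = 35.5 × 1.467066 = 52.0808
Index = Σ wᵢ·(p₁ᵢ/p₀ᵢ) = 25.2958 + 8.1147 + 23.8586 + 5.5315 + 52.0808 = 114.8814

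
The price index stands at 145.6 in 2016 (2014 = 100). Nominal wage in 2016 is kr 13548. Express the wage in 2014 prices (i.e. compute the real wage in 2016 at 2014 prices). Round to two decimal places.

Real = Nominal ÷ (Index/100) = 13548 ÷ (145.6/100)
     = 13548 ÷ 1.456 = 9304.9451

9304.95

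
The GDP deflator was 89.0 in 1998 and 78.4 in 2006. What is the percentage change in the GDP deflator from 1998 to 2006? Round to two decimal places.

-11.91%

Change = (78.4 − 89.0) / 89.0 × 100
       = -10.6 / 89.0 × 100 = -11.9101%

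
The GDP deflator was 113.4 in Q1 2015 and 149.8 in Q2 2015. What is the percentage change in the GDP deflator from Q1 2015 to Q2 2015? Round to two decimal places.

32.10%

Change = (149.8 − 113.4) / 113.4 × 100
       = 36.4 / 113.4 × 100 = 32.0988%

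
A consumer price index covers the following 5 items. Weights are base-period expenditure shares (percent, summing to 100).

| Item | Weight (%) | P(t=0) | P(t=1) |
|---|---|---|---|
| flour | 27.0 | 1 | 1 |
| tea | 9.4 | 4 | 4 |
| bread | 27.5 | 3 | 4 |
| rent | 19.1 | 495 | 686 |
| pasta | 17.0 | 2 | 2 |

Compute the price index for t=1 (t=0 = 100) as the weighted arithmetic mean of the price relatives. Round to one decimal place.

flour: 27.0 × (1/1) = 27.0 × 1.000000 = 27.0000
tea: 9.4 × (4/4) = 9.4 × 1.000000 = 9.4000
bread: 27.5 × (4/3) = 27.5 × 1.333333 = 36.6667
rent: 19.1 × (686/495) = 19.1 × 1.385859 = 26.4699
pasta: 17.0 × (2/2) = 17.0 × 1.000000 = 17.0000
Index = Σ wᵢ·(p₁ᵢ/p₀ᵢ) = 27.0000 + 9.4000 + 36.6667 + 26.4699 + 17.0000 = 116.5366

116.5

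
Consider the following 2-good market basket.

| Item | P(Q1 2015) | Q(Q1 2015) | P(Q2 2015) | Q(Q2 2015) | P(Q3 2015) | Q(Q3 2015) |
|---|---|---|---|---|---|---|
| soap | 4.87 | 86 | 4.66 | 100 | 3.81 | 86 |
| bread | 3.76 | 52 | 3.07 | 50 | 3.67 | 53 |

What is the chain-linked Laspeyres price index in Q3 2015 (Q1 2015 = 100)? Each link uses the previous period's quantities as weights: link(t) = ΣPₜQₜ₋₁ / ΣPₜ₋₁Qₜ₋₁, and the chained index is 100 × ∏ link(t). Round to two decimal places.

83.12

Link Q1 2015→Q2 2015:
ΣP(Q2 2015)Q(Q1 2015) = 4.66×86 + 3.07×52 = 400.76 + 159.64 = 560.4
ΣP(Q1 2015)Q(Q1 2015) = 4.87×86 + 3.76×52 = 418.82 + 195.52 = 614.34
link = 560.4/614.34 = 0.912198
Link Q2 2015→Q3 2015:
ΣP(Q3 2015)Q(Q2 2015) = 3.81×100 + 3.67×50 = 381 + 183.5 = 564.5
ΣP(Q2 2015)Q(Q2 2015) = 4.66×100 + 3.07×50 = 466 + 153.5 = 619.5
link = 564.5/619.5 = 0.911219
Chained index = 100 × 0.912198 × 0.911219 = 83.1212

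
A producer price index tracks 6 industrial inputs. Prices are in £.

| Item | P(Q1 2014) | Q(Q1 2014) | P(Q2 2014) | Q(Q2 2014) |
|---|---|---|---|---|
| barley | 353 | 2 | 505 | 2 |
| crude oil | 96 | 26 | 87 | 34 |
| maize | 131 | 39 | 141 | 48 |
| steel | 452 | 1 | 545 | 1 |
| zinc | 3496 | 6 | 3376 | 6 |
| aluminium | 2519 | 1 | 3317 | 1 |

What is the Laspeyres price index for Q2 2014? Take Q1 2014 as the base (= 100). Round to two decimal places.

Laspeyres price index uses base-period quantities as weights.
ΣP(Q2 2014)·Q(Q1 2014) = 505×2 + 87×26 + 141×39 + 545×1 + 3376×6 + 3317×1 = 1010 + 2262 + 5499 + 545 + 20256 + 3317 = 32889
ΣP(Q1 2014)·Q(Q1 2014) = 353×2 + 96×26 + 131×39 + 452×1 + 3496×6 + 2519×1 = 706 + 2496 + 5109 + 452 + 20976 + 2519 = 32258
Index = 32889 / 32258 × 100 = 101.9561

101.96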